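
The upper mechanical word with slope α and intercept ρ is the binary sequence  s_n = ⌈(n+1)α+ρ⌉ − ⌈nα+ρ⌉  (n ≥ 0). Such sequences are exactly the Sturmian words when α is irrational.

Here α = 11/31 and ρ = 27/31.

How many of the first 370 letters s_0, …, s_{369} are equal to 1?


#1s = Σ_{n=0}^{369} s_n = Σ_{n=0}^{369} (⌈(n+1)α+ρ⌉ − ⌈nα+ρ⌉)
the sum telescopes: every ⌈nα+ρ⌉ with 0 < n < 370 appears once with + and once with −, leaving ⌈370α+ρ⌉ − ⌈0·α+ρ⌉
370α + ρ = (370·11 + 27) / 31 = 4097/31
ρ = 27/31
⌈4097/31⌉ = 133,  ⌈27/31⌉ = 1
#1s = 133 − 1 = 132

132


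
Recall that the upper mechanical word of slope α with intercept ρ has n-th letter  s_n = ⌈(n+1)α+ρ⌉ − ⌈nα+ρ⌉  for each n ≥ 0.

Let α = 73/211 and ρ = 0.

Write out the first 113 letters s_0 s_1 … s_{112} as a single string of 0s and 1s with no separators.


n=0: ⌈(1·73)/211⌉ − ⌈(0·73)/211⌉ = ⌈73/211⌉ − ⌈0/211⌉ = 1 − 0 = 1
n=1: ⌈(2·73)/211⌉ − ⌈(1·73)/211⌉ = ⌈146/211⌉ − ⌈73/211⌉ = 1 − 1 = 0
n=2: ⌈(3·73)/211⌉ − ⌈(2·73)/211⌉ = ⌈219/211⌉ − ⌈146/211⌉ = 2 − 1 = 1
n=3: ⌈(4·73)/211⌉ − ⌈(3·73)/211⌉ = ⌈292/211⌉ − ⌈219/211⌉ = 2 − 2 = 0
n=4: ⌈(5·73)/211⌉ − ⌈(4·73)/211⌉ = ⌈365/211⌉ − ⌈292/211⌉ = 2 − 2 = 0
n=5: ⌈(6·73)/211⌉ − ⌈(5·73)/211⌉ = ⌈438/211⌉ − ⌈365/211⌉ = 3 − 2 = 1
n=6: ⌈(7·73)/211⌉ − ⌈(6·73)/211⌉ = ⌈511/211⌉ − ⌈438/211⌉ = 3 − 3 = 0
n=7: ⌈(8·73)/211⌉ − ⌈(7·73)/211⌉ = ⌈584/211⌉ − ⌈511/211⌉ = 3 − 3 = 0
n=8: ⌈(9·73)/211⌉ − ⌈(8·73)/211⌉ = ⌈657/211⌉ − ⌈584/211⌉ = 4 − 3 = 1
n=9: ⌈(10·73)/211⌉ − ⌈(9·73)/211⌉ = ⌈730/211⌉ − ⌈657/211⌉ = 4 − 4 = 0
n=10: ⌈(11·73)/211⌉ − ⌈(10·73)/211⌉ = ⌈803/211⌉ − ⌈730/211⌉ = 4 − 4 = 0
n=11: ⌈(12·73)/211⌉ − ⌈(11·73)/211⌉ = ⌈876/211⌉ − ⌈803/211⌉ = 5 − 4 = 1
n=12: ⌈(13·73)/211⌉ − ⌈(12·73)/211⌉ = ⌈949/211⌉ − ⌈876/211⌉ = 5 − 5 = 0
n=13: ⌈(14·73)/211⌉ − ⌈(13·73)/211⌉ = ⌈1022/211⌉ − ⌈949/211⌉ = 5 − 5 = 0
n=14: ⌈(15·73)/211⌉ − ⌈(14·73)/211⌉ = ⌈1095/211⌉ − ⌈1022/211⌉ = 6 − 5 = 1
n=15: ⌈(16·73)/211⌉ − ⌈(15·73)/211⌉ = ⌈1168/211⌉ − ⌈1095/211⌉ = 6 − 6 = 0
n=16: ⌈(17·73)/211⌉ − ⌈(16·73)/211⌉ = ⌈1241/211⌉ − ⌈1168/211⌉ = 6 − 6 = 0
n=17: ⌈(18·73)/211⌉ − ⌈(17·73)/211⌉ = ⌈1314/211⌉ − ⌈1241/211⌉ = 7 − 6 = 1
n=18: ⌈(19·73)/211⌉ − ⌈(18·73)/211⌉ = ⌈1387/211⌉ − ⌈1314/211⌉ = 7 − 7 = 0
n=19: ⌈(20·73)/211⌉ − ⌈(19·73)/211⌉ = ⌈1460/211⌉ − ⌈1387/211⌉ = 7 − 7 = 0
n=20: ⌈(21·73)/211⌉ − ⌈(20·73)/211⌉ = ⌈1533/211⌉ − ⌈1460/211⌉ = 8 − 7 = 1
n=21: ⌈(22·73)/211⌉ − ⌈(21·73)/211⌉ = ⌈1606/211⌉ − ⌈1533/211⌉ = 8 − 8 = 0
n=22: ⌈(23·73)/211⌉ − ⌈(22·73)/211⌉ = ⌈1679/211⌉ − ⌈1606/211⌉ = 8 − 8 = 0
n=23: ⌈(24·73)/211⌉ − ⌈(23·73)/211⌉ = ⌈1752/211⌉ − ⌈1679/211⌉ = 9 − 8 = 1
n=24: ⌈(25·73)/211⌉ − ⌈(24·73)/211⌉ = ⌈1825/211⌉ − ⌈1752/211⌉ = 9 − 9 = 0
n=25: ⌈(26·73)/211⌉ − ⌈(25·73)/211⌉ = ⌈1898/211⌉ − ⌈1825/211⌉ = 9 − 9 = 0
n=26: ⌈(27·73)/211⌉ − ⌈(26·73)/211⌉ = ⌈1971/211⌉ − ⌈1898/211⌉ = 10 − 9 = 1
n=27: ⌈(28·73)/211⌉ − ⌈(27·73)/211⌉ = ⌈2044/211⌉ − ⌈1971/211⌉ = 10 − 10 = 0
n=28: ⌈(29·73)/211⌉ − ⌈(28·73)/211⌉ = ⌈2117/211⌉ − ⌈2044/211⌉ = 11 − 10 = 1
n=29: ⌈(30·73)/211⌉ − ⌈(29·73)/211⌉ = ⌈2190/211⌉ − ⌈2117/211⌉ = 11 − 11 = 0
n=30: ⌈(31·73)/211⌉ − ⌈(30·73)/211⌉ = ⌈2263/211⌉ − ⌈2190/211⌉ = 11 − 11 = 0
n=31: ⌈(32·73)/211⌉ − ⌈(31·73)/211⌉ = ⌈2336/211⌉ − ⌈2263/211⌉ = 12 − 11 = 1
n=32: ⌈(33·73)/211⌉ − ⌈(32·73)/211⌉ = ⌈2409/211⌉ − ⌈2336/211⌉ = 12 − 12 = 0
n=33: ⌈(34·73)/211⌉ − ⌈(33·73)/211⌉ = ⌈2482/211⌉ − ⌈2409/211⌉ = 12 − 12 = 0
n=34: ⌈(35·73)/211⌉ − ⌈(34·73)/211⌉ = ⌈2555/211⌉ − ⌈2482/211⌉ = 13 − 12 = 1
n=35: ⌈(36·73)/211⌉ − ⌈(35·73)/211⌉ = ⌈2628/211⌉ − ⌈2555/211⌉ = 13 − 13 = 0
n=36: ⌈(37·73)/211⌉ − ⌈(36·73)/211⌉ = ⌈2701/211⌉ − ⌈2628/211⌉ = 13 − 13 = 0
n=37: ⌈(38·73)/211⌉ − ⌈(37·73)/211⌉ = ⌈2774/211⌉ − ⌈2701/211⌉ = 14 − 13 = 1
n=38: ⌈(39·73)/211⌉ − ⌈(38·73)/211⌉ = ⌈2847/211⌉ − ⌈2774/211⌉ = 14 − 14 = 0
n=39: ⌈(40·73)/211⌉ − ⌈(39·73)/211⌉ = ⌈2920/211⌉ − ⌈2847/211⌉ = 14 − 14 = 0
n=40: ⌈(41·73)/211⌉ − ⌈(40·73)/211⌉ = ⌈2993/211⌉ − ⌈2920/211⌉ = 15 − 14 = 1
n=41: ⌈(42·73)/211⌉ − ⌈(41·73)/211⌉ = ⌈3066/211⌉ − ⌈2993/211⌉ = 15 − 15 = 0
n=42: ⌈(43·73)/211⌉ − ⌈(42·73)/211⌉ = ⌈3139/211⌉ − ⌈3066/211⌉ = 15 − 15 = 0
n=43: ⌈(44·73)/211⌉ − ⌈(43·73)/211⌉ = ⌈3212/211⌉ − ⌈3139/211⌉ = 16 − 15 = 1
n=44: ⌈(45·73)/211⌉ − ⌈(44·73)/211⌉ = ⌈3285/211⌉ − ⌈3212/211⌉ = 16 − 16 = 0
n=45: ⌈(46·73)/211⌉ − ⌈(45·73)/211⌉ = ⌈3358/211⌉ − ⌈3285/211⌉ = 16 − 16 = 0
n=46: ⌈(47·73)/211⌉ − ⌈(46·73)/211⌉ = ⌈3431/211⌉ − ⌈3358/211⌉ = 17 − 16 = 1
n=47: ⌈(48·73)/211⌉ − ⌈(47·73)/211⌉ = ⌈3504/211⌉ − ⌈3431/211⌉ = 17 − 17 = 0
n=48: ⌈(49·73)/211⌉ − ⌈(48·73)/211⌉ = ⌈3577/211⌉ − ⌈3504/211⌉ = 17 − 17 = 0
n=49: ⌈(50·73)/211⌉ − ⌈(49·73)/211⌉ = ⌈3650/211⌉ − ⌈3577/211⌉ = 18 − 17 = 1
n=50: ⌈(51·73)/211⌉ − ⌈(50·73)/211⌉ = ⌈3723/211⌉ − ⌈3650/211⌉ = 18 − 18 = 0
n=51: ⌈(52·73)/211⌉ − ⌈(51·73)/211⌉ = ⌈3796/211⌉ − ⌈3723/211⌉ = 18 − 18 = 0
n=52: ⌈(53·73)/211⌉ − ⌈(52·73)/211⌉ = ⌈3869/211⌉ − ⌈3796/211⌉ = 19 − 18 = 1
n=53: ⌈(54·73)/211⌉ − ⌈(53·73)/211⌉ = ⌈3942/211⌉ − ⌈3869/211⌉ = 19 − 19 = 0
n=54: ⌈(55·73)/211⌉ − ⌈(54·73)/211⌉ = ⌈4015/211⌉ − ⌈3942/211⌉ = 20 − 19 = 1
n=55: ⌈(56·73)/211⌉ − ⌈(55·73)/211⌉ = ⌈4088/211⌉ − ⌈4015/211⌉ = 20 − 20 = 0
n=56: ⌈(57·73)/211⌉ − ⌈(56·73)/211⌉ = ⌈4161/211⌉ − ⌈4088/211⌉ = 20 − 20 = 0
n=57: ⌈(58·73)/211⌉ − ⌈(57·73)/211⌉ = ⌈4234/211⌉ − ⌈4161/211⌉ = 21 − 20 = 1
n=58: ⌈(59·73)/211⌉ − ⌈(58·73)/211⌉ = ⌈4307/211⌉ − ⌈4234/211⌉ = 21 − 21 = 0
n=59: ⌈(60·73)/211⌉ − ⌈(59·73)/211⌉ = ⌈4380/211⌉ − ⌈4307/211⌉ = 21 − 21 = 0
n=60: ⌈(61·73)/211⌉ − ⌈(60·73)/211⌉ = ⌈4453/211⌉ − ⌈4380/211⌉ = 22 − 21 = 1
n=61: ⌈(62·73)/211⌉ − ⌈(61·73)/211⌉ = ⌈4526/211⌉ − ⌈4453/211⌉ = 22 − 22 = 0
n=62: ⌈(63·73)/211⌉ − ⌈(62·73)/211⌉ = ⌈4599/211⌉ − ⌈4526/211⌉ = 22 − 22 = 0
n=63: ⌈(64·73)/211⌉ − ⌈(63·73)/211⌉ = ⌈4672/211⌉ − ⌈4599/211⌉ = 23 − 22 = 1
n=64: ⌈(65·73)/211⌉ − ⌈(64·73)/211⌉ = ⌈4745/211⌉ − ⌈4672/211⌉ = 23 − 23 = 0
n=65: ⌈(66·73)/211⌉ − ⌈(65·73)/211⌉ = ⌈4818/211⌉ − ⌈4745/211⌉ = 23 − 23 = 0
n=66: ⌈(67·73)/211⌉ − ⌈(66·73)/211⌉ = ⌈4891/211⌉ − ⌈4818/211⌉ = 24 − 23 = 1
n=67: ⌈(68·73)/211⌉ − ⌈(67·73)/211⌉ = ⌈4964/211⌉ − ⌈4891/211⌉ = 24 − 24 = 0
n=68: ⌈(69·73)/211⌉ − ⌈(68·73)/211⌉ = ⌈5037/211⌉ − ⌈4964/211⌉ = 24 − 24 = 0
n=69: ⌈(70·73)/211⌉ − ⌈(69·73)/211⌉ = ⌈5110/211⌉ − ⌈5037/211⌉ = 25 − 24 = 1
n=70: ⌈(71·73)/211⌉ − ⌈(70·73)/211⌉ = ⌈5183/211⌉ − ⌈5110/211⌉ = 25 − 25 = 0
n=71: ⌈(72·73)/211⌉ − ⌈(71·73)/211⌉ = ⌈5256/211⌉ − ⌈5183/211⌉ = 25 − 25 = 0
n=72: ⌈(73·73)/211⌉ − ⌈(72·73)/211⌉ = ⌈5329/211⌉ − ⌈5256/211⌉ = 26 − 25 = 1
n=73: ⌈(74·73)/211⌉ − ⌈(73·73)/211⌉ = ⌈5402/211⌉ − ⌈5329/211⌉ = 26 − 26 = 0
n=74: ⌈(75·73)/211⌉ − ⌈(74·73)/211⌉ = ⌈5475/211⌉ − ⌈5402/211⌉ = 26 − 26 = 0
n=75: ⌈(76·73)/211⌉ − ⌈(75·73)/211⌉ = ⌈5548/211⌉ − ⌈5475/211⌉ = 27 − 26 = 1
n=76: ⌈(77·73)/211⌉ − ⌈(76·73)/211⌉ = ⌈5621/211⌉ − ⌈5548/211⌉ = 27 − 27 = 0
n=77: ⌈(78·73)/211⌉ − ⌈(77·73)/211⌉ = ⌈5694/211⌉ − ⌈5621/211⌉ = 27 − 27 = 0
n=78: ⌈(79·73)/211⌉ − ⌈(78·73)/211⌉ = ⌈5767/211⌉ − ⌈5694/211⌉ = 28 − 27 = 1
n=79: ⌈(80·73)/211⌉ − ⌈(79·73)/211⌉ = ⌈5840/211⌉ − ⌈5767/211⌉ = 28 − 28 = 0
n=80: ⌈(81·73)/211⌉ − ⌈(80·73)/211⌉ = ⌈5913/211⌉ − ⌈5840/211⌉ = 29 − 28 = 1
n=81: ⌈(82·73)/211⌉ − ⌈(81·73)/211⌉ = ⌈5986/211⌉ − ⌈5913/211⌉ = 29 − 29 = 0
n=82: ⌈(83·73)/211⌉ − ⌈(82·73)/211⌉ = ⌈6059/211⌉ − ⌈5986/211⌉ = 29 − 29 = 0
n=83: ⌈(84·73)/211⌉ − ⌈(83·73)/211⌉ = ⌈6132/211⌉ − ⌈6059/211⌉ = 30 − 29 = 1
n=84: ⌈(85·73)/211⌉ − ⌈(84·73)/211⌉ = ⌈6205/211⌉ − ⌈6132/211⌉ = 30 − 30 = 0
n=85: ⌈(86·73)/211⌉ − ⌈(85·73)/211⌉ = ⌈6278/211⌉ − ⌈6205/211⌉ = 30 − 30 = 0
n=86: ⌈(87·73)/211⌉ − ⌈(86·73)/211⌉ = ⌈6351/211⌉ − ⌈6278/211⌉ = 31 − 30 = 1
n=87: ⌈(88·73)/211⌉ − ⌈(87·73)/211⌉ = ⌈6424/211⌉ − ⌈6351/211⌉ = 31 − 31 = 0
n=88: ⌈(89·73)/211⌉ − ⌈(88·73)/211⌉ = ⌈6497/211⌉ − ⌈6424/211⌉ = 31 − 31 = 0
n=89: ⌈(90·73)/211⌉ − ⌈(89·73)/211⌉ = ⌈6570/211⌉ − ⌈6497/211⌉ = 32 − 31 = 1
n=90: ⌈(91·73)/211⌉ − ⌈(90·73)/211⌉ = ⌈6643/211⌉ − ⌈6570/211⌉ = 32 − 32 = 0
n=91: ⌈(92·73)/211⌉ − ⌈(91·73)/211⌉ = ⌈6716/211⌉ − ⌈6643/211⌉ = 32 − 32 = 0
n=92: ⌈(93·73)/211⌉ − ⌈(92·73)/211⌉ = ⌈6789/211⌉ − ⌈6716/211⌉ = 33 − 32 = 1
n=93: ⌈(94·73)/211⌉ − ⌈(93·73)/211⌉ = ⌈6862/211⌉ − ⌈6789/211⌉ = 33 − 33 = 0
n=94: ⌈(95·73)/211⌉ − ⌈(94·73)/211⌉ = ⌈6935/211⌉ − ⌈6862/211⌉ = 33 − 33 = 0
n=95: ⌈(96·73)/211⌉ − ⌈(95·73)/211⌉ = ⌈7008/211⌉ − ⌈6935/211⌉ = 34 − 33 = 1
n=96: ⌈(97·73)/211⌉ − ⌈(96·73)/211⌉ = ⌈7081/211⌉ − ⌈7008/211⌉ = 34 − 34 = 0
n=97: ⌈(98·73)/211⌉ − ⌈(97·73)/211⌉ = ⌈7154/211⌉ − ⌈7081/211⌉ = 34 − 34 = 0
n=98: ⌈(99·73)/211⌉ − ⌈(98·73)/211⌉ = ⌈7227/211⌉ − ⌈7154/211⌉ = 35 − 34 = 1
n=99: ⌈(100·73)/211⌉ − ⌈(99·73)/211⌉ = ⌈7300/211⌉ − ⌈7227/211⌉ = 35 − 35 = 0
n=100: ⌈(101·73)/211⌉ − ⌈(100·73)/211⌉ = ⌈7373/211⌉ − ⌈7300/211⌉ = 35 − 35 = 0
n=101: ⌈(102·73)/211⌉ − ⌈(101·73)/211⌉ = ⌈7446/211⌉ − ⌈7373/211⌉ = 36 − 35 = 1
n=102: ⌈(103·73)/211⌉ − ⌈(102·73)/211⌉ = ⌈7519/211⌉ − ⌈7446/211⌉ = 36 − 36 = 0
n=103: ⌈(104·73)/211⌉ − ⌈(103·73)/211⌉ = ⌈7592/211⌉ − ⌈7519/211⌉ = 36 − 36 = 0
n=104: ⌈(105·73)/211⌉ − ⌈(104·73)/211⌉ = ⌈7665/211⌉ − ⌈7592/211⌉ = 37 − 36 = 1
n=105: ⌈(106·73)/211⌉ − ⌈(105·73)/211⌉ = ⌈7738/211⌉ − ⌈7665/211⌉ = 37 − 37 = 0
n=106: ⌈(107·73)/211⌉ − ⌈(106·73)/211⌉ = ⌈7811/211⌉ − ⌈7738/211⌉ = 38 − 37 = 1
n=107: ⌈(108·73)/211⌉ − ⌈(107·73)/211⌉ = ⌈7884/211⌉ − ⌈7811/211⌉ = 38 − 38 = 0
n=108: ⌈(109·73)/211⌉ − ⌈(108·73)/211⌉ = ⌈7957/211⌉ − ⌈7884/211⌉ = 38 − 38 = 0
n=109: ⌈(110·73)/211⌉ − ⌈(109·73)/211⌉ = ⌈8030/211⌉ − ⌈7957/211⌉ = 39 − 38 = 1
n=110: ⌈(111·73)/211⌉ − ⌈(110·73)/211⌉ = ⌈8103/211⌉ − ⌈8030/211⌉ = 39 − 39 = 0
n=111: ⌈(112·73)/211⌉ − ⌈(111·73)/211⌉ = ⌈8176/211⌉ − ⌈8103/211⌉ = 39 − 39 = 0
n=112: ⌈(113·73)/211⌉ − ⌈(112·73)/211⌉ = ⌈8249/211⌉ − ⌈8176/211⌉ = 40 − 39 = 1

10100100100100100100100100101001001001001001001001001010010010010010010010010010100100100100100100100100101001001


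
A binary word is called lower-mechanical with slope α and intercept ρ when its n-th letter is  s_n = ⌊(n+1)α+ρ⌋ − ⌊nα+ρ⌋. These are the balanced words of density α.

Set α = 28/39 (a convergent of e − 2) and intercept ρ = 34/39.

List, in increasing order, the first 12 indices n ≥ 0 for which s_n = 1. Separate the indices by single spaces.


n=0: ⌊62/39⌋−⌊34/39⌋ = 1−0 = 1  ← one
n=1: ⌊90/39⌋−⌊62/39⌋ = 2−1 = 1  ← one
n=2: ⌊118/39⌋−⌊90/39⌋ = 3−2 = 1  ← one
n=3: ⌊146/39⌋−⌊118/39⌋ = 3−3 = 0
n=4: ⌊174/39⌋−⌊146/39⌋ = 4−3 = 1  ← one
n=5: ⌊202/39⌋−⌊174/39⌋ = 5−4 = 1  ← one
n=6: ⌊230/39⌋−⌊202/39⌋ = 5−5 = 0
n=7: ⌊258/39⌋−⌊230/39⌋ = 6−5 = 1  ← one
n=8: ⌊286/39⌋−⌊258/39⌋ = 7−6 = 1  ← one
n=9: ⌊314/39⌋−⌊286/39⌋ = 8−7 = 1  ← one
n=10: ⌊342/39⌋−⌊314/39⌋ = 8−8 = 0
n=11: ⌊370/39⌋−⌊342/39⌋ = 9−8 = 1  ← one
n=12: ⌊398/39⌋−⌊370/39⌋ = 10−9 = 1  ← one
n=13: ⌊426/39⌋−⌊398/39⌋ = 10−10 = 0
n=14: ⌊454/39⌋−⌊426/39⌋ = 11−10 = 1  ← one
n=15: ⌊482/39⌋−⌊454/39⌋ = 12−11 = 1  ← one
positions of the first 12 ones: 0 1 2 4 5 7 8 9 11 12 14 15

0 1 2 4 5 7 8 9 11 12 14 15


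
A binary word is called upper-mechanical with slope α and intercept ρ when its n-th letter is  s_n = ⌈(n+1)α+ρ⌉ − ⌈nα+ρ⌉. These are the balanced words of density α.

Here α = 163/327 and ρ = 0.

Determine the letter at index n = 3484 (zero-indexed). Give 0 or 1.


1

(n+1)α + ρ = (3485·163) / 327 = 568055/327
nα + ρ     = (3484·163) / 327 = 567892/327
⌈568055/327⌉ = 1738,  ⌈567892/327⌉ = 1737
s_{3484} = 1738 − 1737 = 1


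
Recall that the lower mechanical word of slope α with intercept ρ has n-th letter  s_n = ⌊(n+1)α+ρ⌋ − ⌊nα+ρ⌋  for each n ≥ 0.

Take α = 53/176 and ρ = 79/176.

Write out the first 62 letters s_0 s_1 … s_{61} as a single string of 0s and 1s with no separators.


n=0: ⌊(1·53+79)/176⌋ − ⌊(0·53+79)/176⌋ = ⌊132/176⌋ − ⌊79/176⌋ = 0 − 0 = 0
n=1: ⌊(2·53+79)/176⌋ − ⌊(1·53+79)/176⌋ = ⌊185/176⌋ − ⌊132/176⌋ = 1 − 0 = 1
n=2: ⌊(3·53+79)/176⌋ − ⌊(2·53+79)/176⌋ = ⌊238/176⌋ − ⌊185/176⌋ = 1 − 1 = 0
n=3: ⌊(4·53+79)/176⌋ − ⌊(3·53+79)/176⌋ = ⌊291/176⌋ − ⌊238/176⌋ = 1 − 1 = 0
n=4: ⌊(5·53+79)/176⌋ − ⌊(4·53+79)/176⌋ = ⌊344/176⌋ − ⌊291/176⌋ = 1 − 1 = 0
n=5: ⌊(6·53+79)/176⌋ − ⌊(5·53+79)/176⌋ = ⌊397/176⌋ − ⌊344/176⌋ = 2 − 1 = 1
n=6: ⌊(7·53+79)/176⌋ − ⌊(6·53+79)/176⌋ = ⌊450/176⌋ − ⌊397/176⌋ = 2 − 2 = 0
n=7: ⌊(8·53+79)/176⌋ − ⌊(7·53+79)/176⌋ = ⌊503/176⌋ − ⌊450/176⌋ = 2 − 2 = 0
n=8: ⌊(9·53+79)/176⌋ − ⌊(8·53+79)/176⌋ = ⌊556/176⌋ − ⌊503/176⌋ = 3 − 2 = 1
n=9: ⌊(10·53+79)/176⌋ − ⌊(9·53+79)/176⌋ = ⌊609/176⌋ − ⌊556/176⌋ = 3 − 3 = 0
n=10: ⌊(11·53+79)/176⌋ − ⌊(10·53+79)/176⌋ = ⌊662/176⌋ − ⌊609/176⌋ = 3 − 3 = 0
n=11: ⌊(12·53+79)/176⌋ − ⌊(11·53+79)/176⌋ = ⌊715/176⌋ − ⌊662/176⌋ = 4 − 3 = 1
n=12: ⌊(13·53+79)/176⌋ − ⌊(12·53+79)/176⌋ = ⌊768/176⌋ − ⌊715/176⌋ = 4 − 4 = 0
n=13: ⌊(14·53+79)/176⌋ − ⌊(13·53+79)/176⌋ = ⌊821/176⌋ − ⌊768/176⌋ = 4 − 4 = 0
n=14: ⌊(15·53+79)/176⌋ − ⌊(14·53+79)/176⌋ = ⌊874/176⌋ − ⌊821/176⌋ = 4 − 4 = 0
n=15: ⌊(16·53+79)/176⌋ − ⌊(15·53+79)/176⌋ = ⌊927/176⌋ − ⌊874/176⌋ = 5 − 4 = 1
n=16: ⌊(17·53+79)/176⌋ − ⌊(16·53+79)/176⌋ = ⌊980/176⌋ − ⌊927/176⌋ = 5 − 5 = 0
n=17: ⌊(18·53+79)/176⌋ − ⌊(17·53+79)/176⌋ = ⌊1033/176⌋ − ⌊980/176⌋ = 5 − 5 = 0
n=18: ⌊(19·53+79)/176⌋ − ⌊(18·53+79)/176⌋ = ⌊1086/176⌋ − ⌊1033/176⌋ = 6 − 5 = 1
n=19: ⌊(20·53+79)/176⌋ − ⌊(19·53+79)/176⌋ = ⌊1139/176⌋ − ⌊1086/176⌋ = 6 − 6 = 0
n=20: ⌊(21·53+79)/176⌋ − ⌊(20·53+79)/176⌋ = ⌊1192/176⌋ − ⌊1139/176⌋ = 6 − 6 = 0
n=21: ⌊(22·53+79)/176⌋ − ⌊(21·53+79)/176⌋ = ⌊1245/176⌋ − ⌊1192/176⌋ = 7 − 6 = 1
n=22: ⌊(23·53+79)/176⌋ − ⌊(22·53+79)/176⌋ = ⌊1298/176⌋ − ⌊1245/176⌋ = 7 − 7 = 0
n=23: ⌊(24·53+79)/176⌋ − ⌊(23·53+79)/176⌋ = ⌊1351/176⌋ − ⌊1298/176⌋ = 7 − 7 = 0
n=24: ⌊(25·53+79)/176⌋ − ⌊(24·53+79)/176⌋ = ⌊1404/176⌋ − ⌊1351/176⌋ = 7 − 7 = 0
n=25: ⌊(26·53+79)/176⌋ − ⌊(25·53+79)/176⌋ = ⌊1457/176⌋ − ⌊1404/176⌋ = 8 − 7 = 1
n=26: ⌊(27·53+79)/176⌋ − ⌊(26·53+79)/176⌋ = ⌊1510/176⌋ − ⌊1457/176⌋ = 8 − 8 = 0
n=27: ⌊(28·53+79)/176⌋ − ⌊(27·53+79)/176⌋ = ⌊1563/176⌋ − ⌊1510/176⌋ = 8 − 8 = 0
n=28: ⌊(29·53+79)/176⌋ − ⌊(28·53+79)/176⌋ = ⌊1616/176⌋ − ⌊1563/176⌋ = 9 − 8 = 1
n=29: ⌊(30·53+79)/176⌋ − ⌊(29·53+79)/176⌋ = ⌊1669/176⌋ − ⌊1616/176⌋ = 9 − 9 = 0
n=30: ⌊(31·53+79)/176⌋ − ⌊(30·53+79)/176⌋ = ⌊1722/176⌋ − ⌊1669/176⌋ = 9 − 9 = 0
n=31: ⌊(32·53+79)/176⌋ − ⌊(31·53+79)/176⌋ = ⌊1775/176⌋ − ⌊1722/176⌋ = 10 − 9 = 1
n=32: ⌊(33·53+79)/176⌋ − ⌊(32·53+79)/176⌋ = ⌊1828/176⌋ − ⌊1775/176⌋ = 10 − 10 = 0
n=33: ⌊(34·53+79)/176⌋ − ⌊(33·53+79)/176⌋ = ⌊1881/176⌋ − ⌊1828/176⌋ = 10 − 10 = 0
n=34: ⌊(35·53+79)/176⌋ − ⌊(34·53+79)/176⌋ = ⌊1934/176⌋ − ⌊1881/176⌋ = 10 − 10 = 0
n=35: ⌊(36·53+79)/176⌋ − ⌊(35·53+79)/176⌋ = ⌊1987/176⌋ − ⌊1934/176⌋ = 11 − 10 = 1
n=36: ⌊(37·53+79)/176⌋ − ⌊(36·53+79)/176⌋ = ⌊2040/176⌋ − ⌊1987/176⌋ = 11 − 11 = 0
n=37: ⌊(38·53+79)/176⌋ − ⌊(37·53+79)/176⌋ = ⌊2093/176⌋ − ⌊2040/176⌋ = 11 − 11 = 0
n=38: ⌊(39·53+79)/176⌋ − ⌊(38·53+79)/176⌋ = ⌊2146/176⌋ − ⌊2093/176⌋ = 12 − 11 = 1
n=39: ⌊(40·53+79)/176⌋ − ⌊(39·53+79)/176⌋ = ⌊2199/176⌋ − ⌊2146/176⌋ = 12 − 12 = 0
n=40: ⌊(41·53+79)/176⌋ − ⌊(40·53+79)/176⌋ = ⌊2252/176⌋ − ⌊2199/176⌋ = 12 − 12 = 0
n=41: ⌊(42·53+79)/176⌋ − ⌊(41·53+79)/176⌋ = ⌊2305/176⌋ − ⌊2252/176⌋ = 13 − 12 = 1
n=42: ⌊(43·53+79)/176⌋ − ⌊(42·53+79)/176⌋ = ⌊2358/176⌋ − ⌊2305/176⌋ = 13 − 13 = 0
n=43: ⌊(44·53+79)/176⌋ − ⌊(43·53+79)/176⌋ = ⌊2411/176⌋ − ⌊2358/176⌋ = 13 − 13 = 0
n=44: ⌊(45·53+79)/176⌋ − ⌊(44·53+79)/176⌋ = ⌊2464/176⌋ − ⌊2411/176⌋ = 14 − 13 = 1
n=45: ⌊(46·53+79)/176⌋ − ⌊(45·53+79)/176⌋ = ⌊2517/176⌋ − ⌊2464/176⌋ = 14 − 14 = 0
n=46: ⌊(47·53+79)/176⌋ − ⌊(46·53+79)/176⌋ = ⌊2570/176⌋ − ⌊2517/176⌋ = 14 − 14 = 0
n=47: ⌊(48·53+79)/176⌋ − ⌊(47·53+79)/176⌋ = ⌊2623/176⌋ − ⌊2570/176⌋ = 14 − 14 = 0
n=48: ⌊(49·53+79)/176⌋ − ⌊(48·53+79)/176⌋ = ⌊2676/176⌋ − ⌊2623/176⌋ = 15 − 14 = 1
n=49: ⌊(50·53+79)/176⌋ − ⌊(49·53+79)/176⌋ = ⌊2729/176⌋ − ⌊2676/176⌋ = 15 − 15 = 0
n=50: ⌊(51·53+79)/176⌋ − ⌊(50·53+79)/176⌋ = ⌊2782/176⌋ − ⌊2729/176⌋ = 15 − 15 = 0
n=51: ⌊(52·53+79)/176⌋ − ⌊(51·53+79)/176⌋ = ⌊2835/176⌋ − ⌊2782/176⌋ = 16 − 15 = 1
n=52: ⌊(53·53+79)/176⌋ − ⌊(52·53+79)/176⌋ = ⌊2888/176⌋ − ⌊2835/176⌋ = 16 − 16 = 0
n=53: ⌊(54·53+79)/176⌋ − ⌊(53·53+79)/176⌋ = ⌊2941/176⌋ − ⌊2888/176⌋ = 16 − 16 = 0
n=54: ⌊(55·53+79)/176⌋ − ⌊(54·53+79)/176⌋ = ⌊2994/176⌋ − ⌊2941/176⌋ = 17 − 16 = 1
n=55: ⌊(56·53+79)/176⌋ − ⌊(55·53+79)/176⌋ = ⌊3047/176⌋ − ⌊2994/176⌋ = 17 − 17 = 0
n=56: ⌊(57·53+79)/176⌋ − ⌊(56·53+79)/176⌋ = ⌊3100/176⌋ − ⌊3047/176⌋ = 17 − 17 = 0
n=57: ⌊(58·53+79)/176⌋ − ⌊(57·53+79)/176⌋ = ⌊3153/176⌋ − ⌊3100/176⌋ = 17 − 17 = 0
n=58: ⌊(59·53+79)/176⌋ − ⌊(58·53+79)/176⌋ = ⌊3206/176⌋ − ⌊3153/176⌋ = 18 − 17 = 1
n=59: ⌊(60·53+79)/176⌋ − ⌊(59·53+79)/176⌋ = ⌊3259/176⌋ − ⌊3206/176⌋ = 18 − 18 = 0
n=60: ⌊(61·53+79)/176⌋ − ⌊(60·53+79)/176⌋ = ⌊3312/176⌋ − ⌊3259/176⌋ = 18 − 18 = 0
n=61: ⌊(62·53+79)/176⌋ − ⌊(61·53+79)/176⌋ = ⌊3365/176⌋ − ⌊3312/176⌋ = 19 − 18 = 1

01000100100100010010010001001001000100100100100010010010001001


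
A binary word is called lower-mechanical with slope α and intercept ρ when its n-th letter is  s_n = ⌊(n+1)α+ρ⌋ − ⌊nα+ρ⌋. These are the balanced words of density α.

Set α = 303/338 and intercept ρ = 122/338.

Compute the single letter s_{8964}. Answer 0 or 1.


(n+1)α + ρ = (8965·303 + 122) / 338 = 2716517/338
nα + ρ     = (8964·303 + 122) / 338 = 2716214/338
⌊2716517/338⌋ = 8037,  ⌊2716214/338⌋ = 8036
s_{8964} = 8037 − 8036 = 1

1


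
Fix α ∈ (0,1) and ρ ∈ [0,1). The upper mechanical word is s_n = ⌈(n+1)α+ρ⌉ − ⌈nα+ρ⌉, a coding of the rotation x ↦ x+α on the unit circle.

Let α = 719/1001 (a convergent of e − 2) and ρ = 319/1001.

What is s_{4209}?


1

(n+1)α + ρ = (4210·719 + 319) / 1001 = 3027309/1001
nα + ρ     = (4209·719 + 319) / 1001 = 3026590/1001
⌈3027309/1001⌉ = 3025,  ⌈3026590/1001⌉ = 3024
s_{4209} = 3025 − 3024 = 1


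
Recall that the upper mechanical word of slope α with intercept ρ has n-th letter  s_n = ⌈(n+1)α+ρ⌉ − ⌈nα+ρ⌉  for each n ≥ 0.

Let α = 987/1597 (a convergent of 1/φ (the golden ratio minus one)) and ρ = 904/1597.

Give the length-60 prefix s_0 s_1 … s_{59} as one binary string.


101101011010110110101101101011010110110101101011011010110110

n=0: ⌈(1·987+904)/1597⌉ − ⌈(0·987+904)/1597⌉ = ⌈1891/1597⌉ − ⌈904/1597⌉ = 2 − 1 = 1
n=1: ⌈(2·987+904)/1597⌉ − ⌈(1·987+904)/1597⌉ = ⌈2878/1597⌉ − ⌈1891/1597⌉ = 2 − 2 = 0
n=2: ⌈(3·987+904)/1597⌉ − ⌈(2·987+904)/1597⌉ = ⌈3865/1597⌉ − ⌈2878/1597⌉ = 3 − 2 = 1
n=3: ⌈(4·987+904)/1597⌉ − ⌈(3·987+904)/1597⌉ = ⌈4852/1597⌉ − ⌈3865/1597⌉ = 4 − 3 = 1
n=4: ⌈(5·987+904)/1597⌉ − ⌈(4·987+904)/1597⌉ = ⌈5839/1597⌉ − ⌈4852/1597⌉ = 4 − 4 = 0
n=5: ⌈(6·987+904)/1597⌉ − ⌈(5·987+904)/1597⌉ = ⌈6826/1597⌉ − ⌈5839/1597⌉ = 5 − 4 = 1
n=6: ⌈(7·987+904)/1597⌉ − ⌈(6·987+904)/1597⌉ = ⌈7813/1597⌉ − ⌈6826/1597⌉ = 5 − 5 = 0
n=7: ⌈(8·987+904)/1597⌉ − ⌈(7·987+904)/1597⌉ = ⌈8800/1597⌉ − ⌈7813/1597⌉ = 6 − 5 = 1
n=8: ⌈(9·987+904)/1597⌉ − ⌈(8·987+904)/1597⌉ = ⌈9787/1597⌉ − ⌈8800/1597⌉ = 7 − 6 = 1
n=9: ⌈(10·987+904)/1597⌉ − ⌈(9·987+904)/1597⌉ = ⌈10774/1597⌉ − ⌈9787/1597⌉ = 7 − 7 = 0
n=10: ⌈(11·987+904)/1597⌉ − ⌈(10·987+904)/1597⌉ = ⌈11761/1597⌉ − ⌈10774/1597⌉ = 8 − 7 = 1
n=11: ⌈(12·987+904)/1597⌉ − ⌈(11·987+904)/1597⌉ = ⌈12748/1597⌉ − ⌈11761/1597⌉ = 8 − 8 = 0
n=12: ⌈(13·987+904)/1597⌉ − ⌈(12·987+904)/1597⌉ = ⌈13735/1597⌉ − ⌈12748/1597⌉ = 9 − 8 = 1
n=13: ⌈(14·987+904)/1597⌉ − ⌈(13·987+904)/1597⌉ = ⌈14722/1597⌉ − ⌈13735/1597⌉ = 10 − 9 = 1
n=14: ⌈(15·987+904)/1597⌉ − ⌈(14·987+904)/1597⌉ = ⌈15709/1597⌉ − ⌈14722/1597⌉ = 10 − 10 = 0
n=15: ⌈(16·987+904)/1597⌉ − ⌈(15·987+904)/1597⌉ = ⌈16696/1597⌉ − ⌈15709/1597⌉ = 11 − 10 = 1
n=16: ⌈(17·987+904)/1597⌉ − ⌈(16·987+904)/1597⌉ = ⌈17683/1597⌉ − ⌈16696/1597⌉ = 12 − 11 = 1
n=17: ⌈(18·987+904)/1597⌉ − ⌈(17·987+904)/1597⌉ = ⌈18670/1597⌉ − ⌈17683/1597⌉ = 12 − 12 = 0
n=18: ⌈(19·987+904)/1597⌉ − ⌈(18·987+904)/1597⌉ = ⌈19657/1597⌉ − ⌈18670/1597⌉ = 13 − 12 = 1
n=19: ⌈(20·987+904)/1597⌉ − ⌈(19·987+904)/1597⌉ = ⌈20644/1597⌉ − ⌈19657/1597⌉ = 13 − 13 = 0
n=20: ⌈(21·987+904)/1597⌉ − ⌈(20·987+904)/1597⌉ = ⌈21631/1597⌉ − ⌈20644/1597⌉ = 14 − 13 = 1
n=21: ⌈(22·987+904)/1597⌉ − ⌈(21·987+904)/1597⌉ = ⌈22618/1597⌉ − ⌈21631/1597⌉ = 15 − 14 = 1
n=22: ⌈(23·987+904)/1597⌉ − ⌈(22·987+904)/1597⌉ = ⌈23605/1597⌉ − ⌈22618/1597⌉ = 15 − 15 = 0
n=23: ⌈(24·987+904)/1597⌉ − ⌈(23·987+904)/1597⌉ = ⌈24592/1597⌉ − ⌈23605/1597⌉ = 16 − 15 = 1
n=24: ⌈(25·987+904)/1597⌉ − ⌈(24·987+904)/1597⌉ = ⌈25579/1597⌉ − ⌈24592/1597⌉ = 17 − 16 = 1
n=25: ⌈(26·987+904)/1597⌉ − ⌈(25·987+904)/1597⌉ = ⌈26566/1597⌉ − ⌈25579/1597⌉ = 17 − 17 = 0
n=26: ⌈(27·987+904)/1597⌉ − ⌈(26·987+904)/1597⌉ = ⌈27553/1597⌉ − ⌈26566/1597⌉ = 18 − 17 = 1
n=27: ⌈(28·987+904)/1597⌉ − ⌈(27·987+904)/1597⌉ = ⌈28540/1597⌉ − ⌈27553/1597⌉ = 18 − 18 = 0
n=28: ⌈(29·987+904)/1597⌉ − ⌈(28·987+904)/1597⌉ = ⌈29527/1597⌉ − ⌈28540/1597⌉ = 19 − 18 = 1
n=29: ⌈(30·987+904)/1597⌉ − ⌈(29·987+904)/1597⌉ = ⌈30514/1597⌉ − ⌈29527/1597⌉ = 20 − 19 = 1
n=30: ⌈(31·987+904)/1597⌉ − ⌈(30·987+904)/1597⌉ = ⌈31501/1597⌉ − ⌈30514/1597⌉ = 20 − 20 = 0
n=31: ⌈(32·987+904)/1597⌉ − ⌈(31·987+904)/1597⌉ = ⌈32488/1597⌉ − ⌈31501/1597⌉ = 21 − 20 = 1
n=32: ⌈(33·987+904)/1597⌉ − ⌈(32·987+904)/1597⌉ = ⌈33475/1597⌉ − ⌈32488/1597⌉ = 21 − 21 = 0
n=33: ⌈(34·987+904)/1597⌉ − ⌈(33·987+904)/1597⌉ = ⌈34462/1597⌉ − ⌈33475/1597⌉ = 22 − 21 = 1
n=34: ⌈(35·987+904)/1597⌉ − ⌈(34·987+904)/1597⌉ = ⌈35449/1597⌉ − ⌈34462/1597⌉ = 23 − 22 = 1
n=35: ⌈(36·987+904)/1597⌉ − ⌈(35·987+904)/1597⌉ = ⌈36436/1597⌉ − ⌈35449/1597⌉ = 23 − 23 = 0
n=36: ⌈(37·987+904)/1597⌉ − ⌈(36·987+904)/1597⌉ = ⌈37423/1597⌉ − ⌈36436/1597⌉ = 24 − 23 = 1
n=37: ⌈(38·987+904)/1597⌉ − ⌈(37·987+904)/1597⌉ = ⌈38410/1597⌉ − ⌈37423/1597⌉ = 25 − 24 = 1
n=38: ⌈(39·987+904)/1597⌉ − ⌈(38·987+904)/1597⌉ = ⌈39397/1597⌉ − ⌈38410/1597⌉ = 25 − 25 = 0
n=39: ⌈(40·987+904)/1597⌉ − ⌈(39·987+904)/1597⌉ = ⌈40384/1597⌉ − ⌈39397/1597⌉ = 26 − 25 = 1
n=40: ⌈(41·987+904)/1597⌉ − ⌈(40·987+904)/1597⌉ = ⌈41371/1597⌉ − ⌈40384/1597⌉ = 26 − 26 = 0
n=41: ⌈(42·987+904)/1597⌉ − ⌈(41·987+904)/1597⌉ = ⌈42358/1597⌉ − ⌈41371/1597⌉ = 27 − 26 = 1
n=42: ⌈(43·987+904)/1597⌉ − ⌈(42·987+904)/1597⌉ = ⌈43345/1597⌉ − ⌈42358/1597⌉ = 28 − 27 = 1
n=43: ⌈(44·987+904)/1597⌉ − ⌈(43·987+904)/1597⌉ = ⌈44332/1597⌉ − ⌈43345/1597⌉ = 28 − 28 = 0
n=44: ⌈(45·987+904)/1597⌉ − ⌈(44·987+904)/1597⌉ = ⌈45319/1597⌉ − ⌈44332/1597⌉ = 29 − 28 = 1
n=45: ⌈(46·987+904)/1597⌉ − ⌈(45·987+904)/1597⌉ = ⌈46306/1597⌉ − ⌈45319/1597⌉ = 29 − 29 = 0
n=46: ⌈(47·987+904)/1597⌉ − ⌈(46·987+904)/1597⌉ = ⌈47293/1597⌉ − ⌈46306/1597⌉ = 30 − 29 = 1
n=47: ⌈(48·987+904)/1597⌉ − ⌈(47·987+904)/1597⌉ = ⌈48280/1597⌉ − ⌈47293/1597⌉ = 31 − 30 = 1
n=48: ⌈(49·987+904)/1597⌉ − ⌈(48·987+904)/1597⌉ = ⌈49267/1597⌉ − ⌈48280/1597⌉ = 31 − 31 = 0
n=49: ⌈(50·987+904)/1597⌉ − ⌈(49·987+904)/1597⌉ = ⌈50254/1597⌉ − ⌈49267/1597⌉ = 32 − 31 = 1
n=50: ⌈(51·987+904)/1597⌉ − ⌈(50·987+904)/1597⌉ = ⌈51241/1597⌉ − ⌈50254/1597⌉ = 33 − 32 = 1
n=51: ⌈(52·987+904)/1597⌉ − ⌈(51·987+904)/1597⌉ = ⌈52228/1597⌉ − ⌈51241/1597⌉ = 33 − 33 = 0
n=52: ⌈(53·987+904)/1597⌉ − ⌈(52·987+904)/1597⌉ = ⌈53215/1597⌉ − ⌈52228/1597⌉ = 34 − 33 = 1
n=53: ⌈(54·987+904)/1597⌉ − ⌈(53·987+904)/1597⌉ = ⌈54202/1597⌉ − ⌈53215/1597⌉ = 34 − 34 = 0
n=54: ⌈(55·987+904)/1597⌉ − ⌈(54·987+904)/1597⌉ = ⌈55189/1597⌉ − ⌈54202/1597⌉ = 35 − 34 = 1
n=55: ⌈(56·987+904)/1597⌉ − ⌈(55·987+904)/1597⌉ = ⌈56176/1597⌉ − ⌈55189/1597⌉ = 36 − 35 = 1
n=56: ⌈(57·987+904)/1597⌉ − ⌈(56·987+904)/1597⌉ = ⌈57163/1597⌉ − ⌈56176/1597⌉ = 36 − 36 = 0
n=57: ⌈(58·987+904)/1597⌉ − ⌈(57·987+904)/1597⌉ = ⌈58150/1597⌉ − ⌈57163/1597⌉ = 37 − 36 = 1
n=58: ⌈(59·987+904)/1597⌉ − ⌈(58·987+904)/1597⌉ = ⌈59137/1597⌉ − ⌈58150/1597⌉ = 38 − 37 = 1
n=59: ⌈(60·987+904)/1597⌉ − ⌈(59·987+904)/1597⌉ = ⌈60124/1597⌉ − ⌈59137/1597⌉ = 38 − 38 = 0


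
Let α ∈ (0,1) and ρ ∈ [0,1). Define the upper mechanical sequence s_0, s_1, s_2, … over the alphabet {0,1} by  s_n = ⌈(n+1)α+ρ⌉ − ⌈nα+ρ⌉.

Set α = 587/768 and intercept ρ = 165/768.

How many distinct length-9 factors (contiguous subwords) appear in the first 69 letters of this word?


t_n = ⌈(n·587+165)/768⌉ for n = 0 … 69:
  n=0…9: ⌈165/768⌉=1 ⌈752/768⌉=1 ⌈1339/768⌉=2 ⌈1926/768⌉=3 ⌈2513/768⌉=4 ⌈3100/768⌉=5 ⌈3687/768⌉=5 ⌈4274/768⌉=6 ⌈4861/768⌉=7 ⌈5448/768⌉=8
  n=10…19: ⌈6035/768⌉=8 ⌈6622/768⌉=9 ⌈7209/768⌉=10 ⌈7796/768⌉=11 ⌈8383/768⌉=11 ⌈8970/768⌉=12 ⌈9557/768⌉=13 ⌈10144/768⌉=14 ⌈10731/768⌉=14 ⌈11318/768⌉=15
  n=20…29: ⌈11905/768⌉=16 ⌈12492/768⌉=17 ⌈13079/768⌉=18 ⌈13666/768⌉=18 ⌈14253/768⌉=19 ⌈14840/768⌉=20 ⌈15427/768⌉=21 ⌈16014/768⌉=21 ⌈16601/768⌉=22 ⌈17188/768⌉=23
  n=30…39: ⌈17775/768⌉=24 ⌈18362/768⌉=24 ⌈18949/768⌉=25 ⌈19536/768⌉=26 ⌈20123/768⌉=27 ⌈20710/768⌉=27 ⌈21297/768⌉=28 ⌈21884/768⌉=29 ⌈22471/768⌉=30 ⌈23058/768⌉=31
  n=40…49: ⌈23645/768⌉=31 ⌈24232/768⌉=32 ⌈24819/768⌉=33 ⌈25406/768⌉=34 ⌈25993/768⌉=34 ⌈26580/768⌉=35 ⌈27167/768⌉=36 ⌈27754/768⌉=37 ⌈28341/768⌉=37 ⌈28928/768⌉=38
  n=50…59: ⌈29515/768⌉=39 ⌈30102/768⌉=40 ⌈30689/768⌉=40 ⌈31276/768⌉=41 ⌈31863/768⌉=42 ⌈32450/768⌉=43 ⌈33037/768⌉=44 ⌈33624/768⌉=44 ⌈34211/768⌉=45 ⌈34798/768⌉=46
  n=60…69: ⌈35385/768⌉=47 ⌈35972/768⌉=47 ⌈36559/768⌉=48 ⌈37146/768⌉=49 ⌈37733/768⌉=50 ⌈38320/768⌉=50 ⌈38907/768⌉=51 ⌈39494/768⌉=52 ⌈40081/768⌉=53 ⌈40668/768⌉=53
s_n = t_(n+1) − t_n for n = 0 … 68 gives
prefix = 011110111011101110111101110111011101111011101110111011110111011101110
slide a length-9 window over [0..8] … [60..68] (61 windows); first occurrence of each distinct factor:
  [  0..  8] 011110111
  [  1..  9] 111101110
  [  2.. 10] 111011101
  [  3.. 11] 110111011
  [  4.. 12] 101110111
  [  5.. 13] 011101110
  [ 13.. 21] 011101111
  [ 14.. 22] 111011110
  [ 15.. 23] 110111101
  [ 16.. 24] 101111011
  (the other 51 windows repeat one of these)
distinct factors: {011101110, 011101111, 011110111, 101110111, 101111011, 110111011, 110111101, 111011101, 111011110, 111101110}
count = 10  (Sturmian bound for length 9 is 10)

10


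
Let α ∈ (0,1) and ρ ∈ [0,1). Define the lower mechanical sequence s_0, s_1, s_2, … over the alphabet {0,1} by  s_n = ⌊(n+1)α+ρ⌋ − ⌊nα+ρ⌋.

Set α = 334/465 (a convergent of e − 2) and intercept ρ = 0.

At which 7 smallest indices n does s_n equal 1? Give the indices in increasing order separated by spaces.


1 2 4 5 6 8 9

n=0: ⌊334/465⌋−⌊0/465⌋ = 0−0 = 0
n=1: ⌊668/465⌋−⌊334/465⌋ = 1−0 = 1  ← one
n=2: ⌊1002/465⌋−⌊668/465⌋ = 2−1 = 1  ← one
n=3: ⌊1336/465⌋−⌊1002/465⌋ = 2−2 = 0
n=4: ⌊1670/465⌋−⌊1336/465⌋ = 3−2 = 1  ← one
n=5: ⌊2004/465⌋−⌊1670/465⌋ = 4−3 = 1  ← one
n=6: ⌊2338/465⌋−⌊2004/465⌋ = 5−4 = 1  ← one
n=7: ⌊2672/465⌋−⌊2338/465⌋ = 5−5 = 0
n=8: ⌊3006/465⌋−⌊2672/465⌋ = 6−5 = 1  ← one
n=9: ⌊3340/465⌋−⌊3006/465⌋ = 7−6 = 1  ← one
positions of the first 7 ones: 1 2 4 5 6 8 9


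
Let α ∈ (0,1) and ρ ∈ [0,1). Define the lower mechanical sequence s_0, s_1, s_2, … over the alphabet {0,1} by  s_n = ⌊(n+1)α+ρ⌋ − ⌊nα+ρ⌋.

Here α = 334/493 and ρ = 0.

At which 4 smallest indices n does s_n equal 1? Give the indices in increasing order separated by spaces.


n=0: ⌊334/493⌋−⌊0/493⌋ = 0−0 = 0
n=1: ⌊668/493⌋−⌊334/493⌋ = 1−0 = 1  ← one
n=2: ⌊1002/493⌋−⌊668/493⌋ = 2−1 = 1  ← one
n=3: ⌊1336/493⌋−⌊1002/493⌋ = 2−2 = 0
n=4: ⌊1670/493⌋−⌊1336/493⌋ = 3−2 = 1  ← one
n=5: ⌊2004/493⌋−⌊1670/493⌋ = 4−3 = 1  ← one
positions of the first 4 ones: 1 2 4 5

1 2 4 5


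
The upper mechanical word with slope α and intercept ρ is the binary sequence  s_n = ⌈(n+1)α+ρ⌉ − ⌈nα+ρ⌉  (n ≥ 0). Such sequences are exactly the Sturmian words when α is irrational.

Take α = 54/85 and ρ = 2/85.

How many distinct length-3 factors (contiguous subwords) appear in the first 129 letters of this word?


t_n = ⌈(n·54+2)/85⌉ for n = 0 … 129:
  n=0…9: ⌈2/85⌉=1 ⌈56/85⌉=1 ⌈110/85⌉=2 ⌈164/85⌉=2 ⌈218/85⌉=3 ⌈272/85⌉=4 ⌈326/85⌉=4 ⌈380/85⌉=5 ⌈434/85⌉=6 ⌈488/85⌉=6
  n=10…19: ⌈542/85⌉=7 ⌈596/85⌉=8 ⌈650/85⌉=8 ⌈704/85⌉=9 ⌈758/85⌉=9 ⌈812/85⌉=10 ⌈866/85⌉=11 ⌈920/85⌉=11 ⌈974/85⌉=12 ⌈1028/85⌉=13
  n=20…29: ⌈1082/85⌉=13 ⌈1136/85⌉=14 ⌈1190/85⌉=14 ⌈1244/85⌉=15 ⌈1298/85⌉=16 ⌈1352/85⌉=16 ⌈1406/85⌉=17 ⌈1460/85⌉=18 ⌈1514/85⌉=18 ⌈1568/85⌉=19
  n=30…39: ⌈1622/85⌉=20 ⌈1676/85⌉=20 ⌈1730/85⌉=21 ⌈1784/85⌉=21 ⌈1838/85⌉=22 ⌈1892/85⌉=23 ⌈1946/85⌉=23 ⌈2000/85⌉=24 ⌈2054/85⌉=25 ⌈2108/85⌉=25
  n=40…49: ⌈2162/85⌉=26 ⌈2216/85⌉=27 ⌈2270/85⌉=27 ⌈2324/85⌉=28 ⌈2378/85⌉=28 ⌈2432/85⌉=29 ⌈2486/85⌉=30 ⌈2540/85⌉=30 ⌈2594/85⌉=31 ⌈2648/85⌉=32
  n=50…59: ⌈2702/85⌉=32 ⌈2756/85⌉=33 ⌈2810/85⌉=34 ⌈2864/85⌉=34 ⌈2918/85⌉=35 ⌈2972/85⌉=35 ⌈3026/85⌉=36 ⌈3080/85⌉=37 ⌈3134/85⌉=37 ⌈3188/85⌉=38
  n=60…69: ⌈3242/85⌉=39 ⌈3296/85⌉=39 ⌈3350/85⌉=40 ⌈3404/85⌉=41 ⌈3458/85⌉=41 ⌈3512/85⌉=42 ⌈3566/85⌉=42 ⌈3620/85⌉=43 ⌈3674/85⌉=44 ⌈3728/85⌉=44
  n=70…79: ⌈3782/85⌉=45 ⌈3836/85⌉=46 ⌈3890/85⌉=46 ⌈3944/85⌉=47 ⌈3998/85⌉=48 ⌈4052/85⌉=48 ⌈4106/85⌉=49 ⌈4160/85⌉=49 ⌈4214/85⌉=50 ⌈4268/85⌉=51
  n=80…89: ⌈4322/85⌉=51 ⌈4376/85⌉=52 ⌈4430/85⌉=53 ⌈4484/85⌉=53 ⌈4538/85⌉=54 ⌈4592/85⌉=55 ⌈4646/85⌉=55 ⌈4700/85⌉=56 ⌈4754/85⌉=56 ⌈4808/85⌉=57
  n=90…99: ⌈4862/85⌉=58 ⌈4916/85⌉=58 ⌈4970/85⌉=59 ⌈5024/85⌉=60 ⌈5078/85⌉=60 ⌈5132/85⌉=61 ⌈5186/85⌉=62 ⌈5240/85⌉=62 ⌈5294/85⌉=63 ⌈5348/85⌉=63
  n=100…109: ⌈5402/85⌉=64 ⌈5456/85⌉=65 ⌈5510/85⌉=65 ⌈5564/85⌉=66 ⌈5618/85⌉=67 ⌈5672/85⌉=67 ⌈5726/85⌉=68 ⌈5780/85⌉=68 ⌈5834/85⌉=69 ⌈5888/85⌉=70
  n=110…119: ⌈5942/85⌉=70 ⌈5996/85⌉=71 ⌈6050/85⌉=72 ⌈6104/85⌉=72 ⌈6158/85⌉=73 ⌈6212/85⌉=74 ⌈6266/85⌉=74 ⌈6320/85⌉=75 ⌈6374/85⌉=75 ⌈6428/85⌉=76
  n=120…129: ⌈6482/85⌉=77 ⌈6536/85⌉=77 ⌈6590/85⌉=78 ⌈6644/85⌉=79 ⌈6698/85⌉=79 ⌈6752/85⌉=80 ⌈6806/85⌉=81 ⌈6860/85⌉=81 ⌈6914/85⌉=82 ⌈6968/85⌉=82
s_n = t_(n+1) − t_n for n = 0 … 128 gives
prefix = 010110110110101101101011011011010110110110101101101101011011011010110110110101101101101011011011010110110101101101101011011011010
slide a length-3 window over [0..2] … [126..128] (127 windows); first occurrence of each distinct factor:
  [  0..  2] 010
  [  1..  3] 101
  [  2..  4] 011
  [  3..  5] 110
  (the other 123 windows repeat one of these)
distinct factors: {010, 011, 101, 110}
count = 4  (Sturmian bound for length 3 is 4)

4


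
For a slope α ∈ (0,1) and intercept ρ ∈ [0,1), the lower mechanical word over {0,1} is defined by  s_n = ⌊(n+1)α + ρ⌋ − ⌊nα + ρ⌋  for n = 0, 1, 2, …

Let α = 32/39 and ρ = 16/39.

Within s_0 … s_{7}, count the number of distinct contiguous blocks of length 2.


3

t_n = ⌊(n·32+16)/39⌋ for n = 0 … 8:
  n=0…8: ⌊16/39⌋=0 ⌊48/39⌋=1 ⌊80/39⌋=2 ⌊112/39⌋=2 ⌊144/39⌋=3 ⌊176/39⌋=4 ⌊208/39⌋=5 ⌊240/39⌋=6 ⌊272/39⌋=6
s_n = t_(n+1) − t_n for n = 0 … 7 gives
prefix = 11011110
slide a length-2 window over [0..1] … [6..7] (7 windows); first occurrence of each distinct factor:
  [  0..  1] 11
  [  1..  2] 10
  [  2..  3] 01
  (the other 4 windows repeat one of these)
distinct factors: {01, 10, 11}
count = 3  (Sturmian bound for length 2 is 3)


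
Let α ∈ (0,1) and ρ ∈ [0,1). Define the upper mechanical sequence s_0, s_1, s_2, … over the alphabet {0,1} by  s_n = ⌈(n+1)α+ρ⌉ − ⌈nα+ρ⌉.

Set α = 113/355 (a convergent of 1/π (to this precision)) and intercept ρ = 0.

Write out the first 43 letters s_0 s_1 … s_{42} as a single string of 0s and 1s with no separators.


n=0: ⌈(1·113)/355⌉ − ⌈(0·113)/355⌉ = ⌈113/355⌉ − ⌈0/355⌉ = 1 − 0 = 1
n=1: ⌈(2·113)/355⌉ − ⌈(1·113)/355⌉ = ⌈226/355⌉ − ⌈113/355⌉ = 1 − 1 = 0
n=2: ⌈(3·113)/355⌉ − ⌈(2·113)/355⌉ = ⌈339/355⌉ − ⌈226/355⌉ = 1 − 1 = 0
n=3: ⌈(4·113)/355⌉ − ⌈(3·113)/355⌉ = ⌈452/355⌉ − ⌈339/355⌉ = 2 − 1 = 1
n=4: ⌈(5·113)/355⌉ − ⌈(4·113)/355⌉ = ⌈565/355⌉ − ⌈452/355⌉ = 2 − 2 = 0
n=5: ⌈(6·113)/355⌉ − ⌈(5·113)/355⌉ = ⌈678/355⌉ − ⌈565/355⌉ = 2 − 2 = 0
n=6: ⌈(7·113)/355⌉ − ⌈(6·113)/355⌉ = ⌈791/355⌉ − ⌈678/355⌉ = 3 − 2 = 1
n=7: ⌈(8·113)/355⌉ − ⌈(7·113)/355⌉ = ⌈904/355⌉ − ⌈791/355⌉ = 3 − 3 = 0
n=8: ⌈(9·113)/355⌉ − ⌈(8·113)/355⌉ = ⌈1017/355⌉ − ⌈904/355⌉ = 3 − 3 = 0
n=9: ⌈(10·113)/355⌉ − ⌈(9·113)/355⌉ = ⌈1130/355⌉ − ⌈1017/355⌉ = 4 − 3 = 1
n=10: ⌈(11·113)/355⌉ − ⌈(10·113)/355⌉ = ⌈1243/355⌉ − ⌈1130/355⌉ = 4 − 4 = 0
n=11: ⌈(12·113)/355⌉ − ⌈(11·113)/355⌉ = ⌈1356/355⌉ − ⌈1243/355⌉ = 4 − 4 = 0
n=12: ⌈(13·113)/355⌉ − ⌈(12·113)/355⌉ = ⌈1469/355⌉ − ⌈1356/355⌉ = 5 − 4 = 1
n=13: ⌈(14·113)/355⌉ − ⌈(13·113)/355⌉ = ⌈1582/355⌉ − ⌈1469/355⌉ = 5 − 5 = 0
n=14: ⌈(15·113)/355⌉ − ⌈(14·113)/355⌉ = ⌈1695/355⌉ − ⌈1582/355⌉ = 5 − 5 = 0
n=15: ⌈(16·113)/355⌉ − ⌈(15·113)/355⌉ = ⌈1808/355⌉ − ⌈1695/355⌉ = 6 − 5 = 1
n=16: ⌈(17·113)/355⌉ − ⌈(16·113)/355⌉ = ⌈1921/355⌉ − ⌈1808/355⌉ = 6 − 6 = 0
n=17: ⌈(18·113)/355⌉ − ⌈(17·113)/355⌉ = ⌈2034/355⌉ − ⌈1921/355⌉ = 6 − 6 = 0
n=18: ⌈(19·113)/355⌉ − ⌈(18·113)/355⌉ = ⌈2147/355⌉ − ⌈2034/355⌉ = 7 − 6 = 1
n=19: ⌈(20·113)/355⌉ − ⌈(19·113)/355⌉ = ⌈2260/355⌉ − ⌈2147/355⌉ = 7 − 7 = 0
n=20: ⌈(21·113)/355⌉ − ⌈(20·113)/355⌉ = ⌈2373/355⌉ − ⌈2260/355⌉ = 7 − 7 = 0
n=21: ⌈(22·113)/355⌉ − ⌈(21·113)/355⌉ = ⌈2486/355⌉ − ⌈2373/355⌉ = 8 − 7 = 1
n=22: ⌈(23·113)/355⌉ − ⌈(22·113)/355⌉ = ⌈2599/355⌉ − ⌈2486/355⌉ = 8 − 8 = 0
n=23: ⌈(24·113)/355⌉ − ⌈(23·113)/355⌉ = ⌈2712/355⌉ − ⌈2599/355⌉ = 8 − 8 = 0
n=24: ⌈(25·113)/355⌉ − ⌈(24·113)/355⌉ = ⌈2825/355⌉ − ⌈2712/355⌉ = 8 − 8 = 0
n=25: ⌈(26·113)/355⌉ − ⌈(25·113)/355⌉ = ⌈2938/355⌉ − ⌈2825/355⌉ = 9 − 8 = 1
n=26: ⌈(27·113)/355⌉ − ⌈(26·113)/355⌉ = ⌈3051/355⌉ − ⌈2938/355⌉ = 9 − 9 = 0
n=27: ⌈(28·113)/355⌉ − ⌈(27·113)/355⌉ = ⌈3164/355⌉ − ⌈3051/355⌉ = 9 − 9 = 0
n=28: ⌈(29·113)/355⌉ − ⌈(28·113)/355⌉ = ⌈3277/355⌉ − ⌈3164/355⌉ = 10 − 9 = 1
n=29: ⌈(30·113)/355⌉ − ⌈(29·113)/355⌉ = ⌈3390/355⌉ − ⌈3277/355⌉ = 10 − 10 = 0
n=30: ⌈(31·113)/355⌉ − ⌈(30·113)/355⌉ = ⌈3503/355⌉ − ⌈3390/355⌉ = 10 − 10 = 0
n=31: ⌈(32·113)/355⌉ − ⌈(31·113)/355⌉ = ⌈3616/355⌉ − ⌈3503/355⌉ = 11 − 10 = 1
n=32: ⌈(33·113)/355⌉ − ⌈(32·113)/355⌉ = ⌈3729/355⌉ − ⌈3616/355⌉ = 11 − 11 = 0
n=33: ⌈(34·113)/355⌉ − ⌈(33·113)/355⌉ = ⌈3842/355⌉ − ⌈3729/355⌉ = 11 − 11 = 0
n=34: ⌈(35·113)/355⌉ − ⌈(34·113)/355⌉ = ⌈3955/355⌉ − ⌈3842/355⌉ = 12 − 11 = 1
n=35: ⌈(36·113)/355⌉ − ⌈(35·113)/355⌉ = ⌈4068/355⌉ − ⌈3955/355⌉ = 12 − 12 = 0
n=36: ⌈(37·113)/355⌉ − ⌈(36·113)/355⌉ = ⌈4181/355⌉ − ⌈4068/355⌉ = 12 − 12 = 0
n=37: ⌈(38·113)/355⌉ − ⌈(37·113)/355⌉ = ⌈4294/355⌉ − ⌈4181/355⌉ = 13 − 12 = 1
n=38: ⌈(39·113)/355⌉ − ⌈(38·113)/355⌉ = ⌈4407/355⌉ − ⌈4294/355⌉ = 13 − 13 = 0
n=39: ⌈(40·113)/355⌉ − ⌈(39·113)/355⌉ = ⌈4520/355⌉ − ⌈4407/355⌉ = 13 − 13 = 0
n=40: ⌈(41·113)/355⌉ − ⌈(40·113)/355⌉ = ⌈4633/355⌉ − ⌈4520/355⌉ = 14 − 13 = 1
n=41: ⌈(42·113)/355⌉ − ⌈(41·113)/355⌉ = ⌈4746/355⌉ − ⌈4633/355⌉ = 14 − 14 = 0
n=42: ⌈(43·113)/355⌉ − ⌈(42·113)/355⌉ = ⌈4859/355⌉ − ⌈4746/355⌉ = 14 − 14 = 0

1001001001001001001001000100100100100100100
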